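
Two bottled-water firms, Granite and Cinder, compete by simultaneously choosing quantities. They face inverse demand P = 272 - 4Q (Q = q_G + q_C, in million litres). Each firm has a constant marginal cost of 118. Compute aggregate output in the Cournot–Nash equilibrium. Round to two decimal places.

25.67

A representative firm's profit is π_i = q_i(272 - 4Q) - 118q_i.
Setting ∂π_i/∂q_i = 0 with rivals' quantities fixed: 154 - 8q_i - 4q_j = 0.
By symmetry each firm produces the same amount; substituting q_j = q_i yields q_i = 154/12 = 77/6.
Total output Q = 77/6 + 77/6 = 77/3.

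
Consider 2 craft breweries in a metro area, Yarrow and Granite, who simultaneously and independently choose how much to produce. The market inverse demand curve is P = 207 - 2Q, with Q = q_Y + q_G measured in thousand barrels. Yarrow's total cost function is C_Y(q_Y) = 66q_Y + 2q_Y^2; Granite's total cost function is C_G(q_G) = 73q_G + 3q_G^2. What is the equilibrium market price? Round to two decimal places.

156.16

Yarrow's profit: π_Y = (207 - 2Q)q_Y - (66q_Y + 2q_Y²). Setting ∂π_Y/∂q_Y = 0: 141 - 8q_Y - 2(q_G) = 0.
Granite's profit: π_G = (207 - 2Q)q_G - (73q_G + 3q_G²). Setting ∂π_G/∂q_G = 0: 134 - 10q_G - 2(q_Y) = 0.
Best responses: q_Y = (141 - 2q_G)/8, q_G = (134 - 2q_Y)/10.
Substituting one into the other gives q_Y = 571/38 and q_G = 395/38.
Total output Q = 483/19, so price P = 207 - 2·(483/19) = 156.1579.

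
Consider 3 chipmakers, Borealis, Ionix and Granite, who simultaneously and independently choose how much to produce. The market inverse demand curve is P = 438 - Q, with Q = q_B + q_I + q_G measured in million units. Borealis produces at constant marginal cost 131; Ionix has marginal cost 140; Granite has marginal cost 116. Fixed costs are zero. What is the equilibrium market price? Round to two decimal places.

Borealis's profit: π_B = (438 - Q)q_B - (131q_B). Setting ∂π_B/∂q_B = 0: 307 - 2q_B - (q_I + q_G) = 0.
Ionix's profit: π_I = (438 - Q)q_I - (140q_I). Setting ∂π_I/∂q_I = 0: 298 - 2q_I - (q_B + q_G) = 0.
Granite's profit: π_G = (438 - Q)q_G - (116q_G). Setting ∂π_G/∂q_G = 0: 322 - 2q_G - (q_B + q_I) = 0.
Adding the 3 first-order conditions: 927 − 4Q = 0, so Q = 927/4.
Back-substituting: q_B = (307 − 927/4) = 301/4, q_I = (298 − 927/4) = 265/4, q_G = (322 − 927/4) = 361/4.
Total output Q = 927/4, so price P = 438 - 927/4 = 825/4.

206.25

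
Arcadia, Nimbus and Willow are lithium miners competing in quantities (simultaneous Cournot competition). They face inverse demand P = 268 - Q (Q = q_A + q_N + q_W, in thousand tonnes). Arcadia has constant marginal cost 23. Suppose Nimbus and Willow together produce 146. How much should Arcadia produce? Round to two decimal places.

With rivals' combined output fixed at 146, Arcadia's profit is π_A = (268 - 146 - q_A)q_A - (23q_A) = (122 - q_A)q_A - (23q_A).
∂π_A/∂q_A = 99 - 2q_A = 0, so q_A = 99/2.

49.50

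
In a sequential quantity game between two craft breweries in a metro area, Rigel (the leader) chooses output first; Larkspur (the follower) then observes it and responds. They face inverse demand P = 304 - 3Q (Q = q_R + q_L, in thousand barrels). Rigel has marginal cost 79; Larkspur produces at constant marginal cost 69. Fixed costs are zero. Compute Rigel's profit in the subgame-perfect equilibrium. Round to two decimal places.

The follower Larkspur best-responds to any q_R: π_L = (304 - 3Q)q_L - 69q_L.
∂π_L/∂q_L = 235 - 3q_R - 6q_L = 0 gives the reaction function q_L = (235 - 3q_R)/6.
The leader anticipates this reaction. Substituting into P = 304 - 3Q gives P = 373/2 - (3/2)q_R, so π_R = (373/2 - (3/2)q_R)q_R - 79q_R.
Leader FOC: 215/2 - 3q_R = 0, so q_R = 215/6.
Then q_L = (235 - 3·(215/6))/6 = 85/4.
Price P = 304 - 3·(685/12) = 531/4.
Rigel's profit: (531/4 - 79)·(215/6) = 1926.0417.

1926.04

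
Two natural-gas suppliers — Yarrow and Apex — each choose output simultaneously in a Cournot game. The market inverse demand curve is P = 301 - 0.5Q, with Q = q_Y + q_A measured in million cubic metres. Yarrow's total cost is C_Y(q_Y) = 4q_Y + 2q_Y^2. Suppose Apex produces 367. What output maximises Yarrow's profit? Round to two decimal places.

22.70

With the rival's output fixed at 367, Yarrow's profit is π_Y = (301 - (1/2)·367 - (1/2)q_Y)q_Y - (4q_Y + 2q_Y²) = (235/2 - (1/2)q_Y)q_Y - (4q_Y + 2q_Y²).
∂π_Y/∂q_Y = 227/2 - 5q_Y = 0, so q_Y = 227/10.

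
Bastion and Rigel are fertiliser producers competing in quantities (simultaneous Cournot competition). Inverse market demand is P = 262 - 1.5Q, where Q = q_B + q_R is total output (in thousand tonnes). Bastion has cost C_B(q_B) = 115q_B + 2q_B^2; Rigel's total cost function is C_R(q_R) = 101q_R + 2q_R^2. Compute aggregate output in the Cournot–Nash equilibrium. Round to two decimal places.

36.24

Bastion's profit: π_B = (262 - 1.5Q)q_B - (115q_B + 2q_B²). Setting ∂π_B/∂q_B = 0: 147 - 7q_B - (3/2)(q_R) = 0.
Rigel's first-order condition: 161 - 7q_R - (3/2)(q_B) = 0.
Best responses: q_B = (147 - (3/2)q_R)/7, q_R = (161 - (3/2)q_B)/7.
Solving the pair: q_B = 16.8449, q_R = 19.3904.
Total output Q = 16.8449 + 19.3904 = 616/17.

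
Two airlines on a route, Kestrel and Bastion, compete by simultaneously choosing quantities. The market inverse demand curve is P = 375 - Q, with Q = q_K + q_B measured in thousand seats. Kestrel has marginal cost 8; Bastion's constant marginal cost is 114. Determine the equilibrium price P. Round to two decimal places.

165.67

Kestrel's profit: π_K = (375 - Q)q_K - (8q_K). Setting ∂π_K/∂q_K = 0: 367 - 2q_K - (q_B) = 0.
Bastion's first-order condition: 261 - 2q_B - (q_K) = 0.
So q_K = (367 - q_B)/2 and q_B = (261 - q_K)/2.
Solving the pair: q_K = 473/3, q_B = 155/3.
Total output Q = 628/3, so price P = 375 - 628/3 = 497/3.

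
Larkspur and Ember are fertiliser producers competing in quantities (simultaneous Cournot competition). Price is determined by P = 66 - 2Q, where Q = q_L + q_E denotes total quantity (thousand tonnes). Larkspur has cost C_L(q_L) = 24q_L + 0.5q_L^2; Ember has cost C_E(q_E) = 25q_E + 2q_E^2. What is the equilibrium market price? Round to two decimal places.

Larkspur's profit: π_L = (66 - 2Q)q_L - (24q_L + (1/2)q_L²). Setting ∂π_L/∂q_L = 0: 42 - 5q_L - 2(q_E) = 0.
Ember's profit: π_E = (66 - 2Q)q_E - (25q_E + 2q_E²). Setting ∂π_E/∂q_E = 0: 41 - 8q_E - 2(q_L) = 0.
So q_L = (42 - 2q_E)/5 and q_E = (41 - 2q_L)/8.
Solving the pair: q_L = 127/18, q_E = 121/36.
Total output Q = 125/12, so price P = 66 - 2·(125/12) = 271/6.

45.17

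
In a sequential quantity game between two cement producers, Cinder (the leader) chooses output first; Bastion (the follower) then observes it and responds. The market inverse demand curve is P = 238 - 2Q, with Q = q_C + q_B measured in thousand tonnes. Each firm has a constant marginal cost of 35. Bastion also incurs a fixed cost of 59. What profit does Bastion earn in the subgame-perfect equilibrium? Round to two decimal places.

The follower Bastion best-responds to any q_C: π_B = (238 - 2Q)q_B - 35q_B.
Setting the follower's marginal profit to zero, 203 - 2q_C - 4q_B = 0, i.e. q_B = (203 - 2q_C)/4.
The leader anticipates this reaction. Substituting into P = 238 - 2Q gives P = 273/2 - q_C, so π_C = (273/2 - q_C)q_C - 35q_C.
Maximising: ∂π_C/∂q_C = 203/2 - 2q_C = 0, giving q_C = 203/4.
Then q_B = (203 - 2·(203/4))/4 = 203/8.
Price P = 238 - 2·(609/8) = 343/4.
Bastion's profit: (343/4 - 35)·(203/8) - 59 = 1228.7813.

1228.78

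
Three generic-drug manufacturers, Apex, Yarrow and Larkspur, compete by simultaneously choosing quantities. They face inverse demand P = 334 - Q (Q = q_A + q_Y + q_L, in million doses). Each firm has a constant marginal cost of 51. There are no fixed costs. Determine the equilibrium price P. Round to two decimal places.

Each firm earns π_i = (334 - Q)q_i - 51q_i.
Setting ∂π_i/∂q_i = 0 with rivals' quantities fixed: 283 - 2q_i - Σ_{j≠i} q_j = 0.
With identical firms every q_j equals q_i, so Σ_{j≠i} q_j = 2q_i and 283 = 4q_i, giving q_i = 283/4.
Total output Q = 849/4, so price P = 334 - 849/4 = 487/4.

121.75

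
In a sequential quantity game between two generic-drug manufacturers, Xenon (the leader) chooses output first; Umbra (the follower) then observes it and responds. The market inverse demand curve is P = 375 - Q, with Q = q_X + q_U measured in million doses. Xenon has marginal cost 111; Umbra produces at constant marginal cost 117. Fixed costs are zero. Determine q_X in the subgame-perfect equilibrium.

135

The follower Umbra best-responds to any q_X: π_U = (375 - Q)q_U - 117q_U.
Setting the follower's marginal profit to zero, 258 - q_X - 2q_U = 0, i.e. q_U = (258 - q_X)/2.
Xenon substitutes q_U(q_X) into its own profit: π_X = q_X(375 - q_X - (258 - q_X)/2) - 111q_X = (246 - (1/2)q_X)q_X - 111q_X.
Leader FOC: 135 - q_X = 0, so q_X = 135.
Then q_U = (258 - 135)/2 = 123/2.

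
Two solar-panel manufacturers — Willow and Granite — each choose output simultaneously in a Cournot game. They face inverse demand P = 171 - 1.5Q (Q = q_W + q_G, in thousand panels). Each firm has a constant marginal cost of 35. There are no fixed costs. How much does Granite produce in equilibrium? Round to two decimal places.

A representative firm's profit is π_i = q_i(171 - 1.5Q) - 35q_i.
First-order condition (treating rivals' output as given): 136 - 3q_i - (3/2)q_j = 0.
By symmetry each firm produces the same amount; substituting q_j = q_i yields q_i = 136/(9/2) = 272/9.

30.22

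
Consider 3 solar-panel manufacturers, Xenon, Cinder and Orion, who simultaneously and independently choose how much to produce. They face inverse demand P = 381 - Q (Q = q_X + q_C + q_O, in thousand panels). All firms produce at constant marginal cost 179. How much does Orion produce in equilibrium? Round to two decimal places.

Each firm earns π_i = (381 - Q)q_i - 179q_i.
First-order condition (treating rivals' output as given): 202 - 2q_i - Σ_{j≠i} q_j = 0.
With identical firms every q_j equals q_i, so Σ_{j≠i} q_j = 2q_i and 202 = 4q_i, giving q_i = 101/2.

50.50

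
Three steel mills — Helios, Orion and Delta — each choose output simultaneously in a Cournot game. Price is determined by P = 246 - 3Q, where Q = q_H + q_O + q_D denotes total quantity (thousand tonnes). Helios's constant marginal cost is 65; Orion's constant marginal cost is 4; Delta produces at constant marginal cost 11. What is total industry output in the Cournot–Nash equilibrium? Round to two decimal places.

Helios's profit: π_H = (246 - 3Q)q_H - (65q_H). Setting ∂π_H/∂q_H = 0: 181 - 6q_H - 3(q_O + q_D) = 0.
Orion's first-order condition: 242 - 6q_O - 3(q_H + q_D) = 0.
Delta's first-order condition: 235 - 6q_D - 3(q_H + q_O) = 0.
Summing all 3 equations gives 658 − 12Q = 0, hence Q = 329/6.
Back-substituting: q_H = (181 − 329/2)/3 = 11/2, q_O = (242 − 329/2)/3 = 155/6, q_D = (235 − 329/2)/3 = 47/2.
Total output Q = 11/2 + 155/6 + 47/2 = 329/6.

54.83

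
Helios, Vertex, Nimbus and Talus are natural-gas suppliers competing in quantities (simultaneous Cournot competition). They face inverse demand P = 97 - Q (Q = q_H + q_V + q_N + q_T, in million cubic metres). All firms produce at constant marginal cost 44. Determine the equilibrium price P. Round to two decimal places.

A representative firm's profit is π_i = q_i(97 - Q) - 44q_i.
First-order condition (treating rivals' output as given): 53 - 2q_i - Σ_{j≠i} q_j = 0.
With identical firms every q_j equals q_i, so Σ_{j≠i} q_j = 3q_i and 53 = 5q_i, giving q_i = 53/5.
Total output Q = 212/5, so price P = 97 - 212/5 = 273/5.

54.60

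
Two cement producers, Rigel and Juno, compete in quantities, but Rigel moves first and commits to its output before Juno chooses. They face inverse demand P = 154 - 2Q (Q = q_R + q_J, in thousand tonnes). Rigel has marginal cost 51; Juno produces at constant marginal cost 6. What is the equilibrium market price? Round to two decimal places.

The follower Juno best-responds to any q_R: π_J = (154 - 2Q)q_J - 6q_J.
∂π_J/∂q_J = 148 - 2q_R - 4q_J = 0 gives the reaction function q_J = (148 - 2q_R)/4.
The leader anticipates this reaction. Substituting into P = 154 - 2Q gives P = 80 - q_R, so π_R = (80 - q_R)q_R - 51q_R.
The leader's first-order condition 29 - 2q_R = 0 yields q_R = 29/2.
Then q_J = (148 - 2·(29/2))/4 = 119/4.
Total output Q = 177/4, so price P = 154 - 2·(177/4) = 131/2.

65.50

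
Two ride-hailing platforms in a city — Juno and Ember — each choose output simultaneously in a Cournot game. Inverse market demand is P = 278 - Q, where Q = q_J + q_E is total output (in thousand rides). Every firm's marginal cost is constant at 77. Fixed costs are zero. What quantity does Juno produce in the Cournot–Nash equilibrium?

Each firm earns π_i = (278 - Q)q_i - 77q_i.
First-order condition (treating rivals' output as given): 201 - 2q_i - q_j = 0.
By symmetry each firm produces the same amount; substituting q_j = q_i yields q_i = 201/3 = 67.

67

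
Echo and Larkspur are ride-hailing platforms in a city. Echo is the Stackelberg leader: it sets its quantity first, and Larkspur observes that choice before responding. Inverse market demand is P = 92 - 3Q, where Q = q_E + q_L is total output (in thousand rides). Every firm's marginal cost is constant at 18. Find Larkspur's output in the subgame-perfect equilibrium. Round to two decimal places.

The follower Larkspur best-responds to any q_E: π_L = (92 - 3Q)q_L - 18q_L.
Setting the follower's marginal profit to zero, 74 - 3q_E - 6q_L = 0, i.e. q_L = (74 - 3q_E)/6.
The leader anticipates this reaction. Substituting into P = 92 - 3Q gives P = 55 - (3/2)q_E, so π_E = (55 - (3/2)q_E)q_E - 18q_E.
The leader's first-order condition 37 - 3q_E = 0 yields q_E = 37/3.
Then q_L = (74 - 3·(37/3))/6 = 37/6.

6.17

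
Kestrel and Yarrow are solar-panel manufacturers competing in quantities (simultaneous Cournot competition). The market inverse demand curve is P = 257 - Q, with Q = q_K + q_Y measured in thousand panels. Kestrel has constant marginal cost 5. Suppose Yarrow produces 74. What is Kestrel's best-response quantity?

With the rival's output fixed at 74, Kestrel's profit is π_K = (257 - 74 - q_K)q_K - (5q_K) = (183 - q_K)q_K - (5q_K).
∂π_K/∂q_K = 178 - 2q_K = 0, so q_K = 89.

89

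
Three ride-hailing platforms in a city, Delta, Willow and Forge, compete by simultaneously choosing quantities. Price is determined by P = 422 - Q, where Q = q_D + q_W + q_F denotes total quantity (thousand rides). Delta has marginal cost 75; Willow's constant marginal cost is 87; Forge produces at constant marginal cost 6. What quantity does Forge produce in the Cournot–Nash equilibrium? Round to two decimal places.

141.50

Delta's profit: π_D = (422 - Q)q_D - (75q_D). Setting ∂π_D/∂q_D = 0: 347 - 2q_D - (q_W + q_F) = 0.
Willow's first-order condition: 335 - 2q_W - (q_D + q_F) = 0.
Forge's profit: π_F = (422 - Q)q_F - (6q_F). Setting ∂π_F/∂q_F = 0: 416 - 2q_F - (q_D + q_W) = 0.
Summing all 3 equations gives 1098 − 4Q = 0, hence Q = 549/2.
Back-substituting: q_D = (347 − 549/2) = 145/2, q_W = (335 − 549/2) = 121/2, q_F = (416 − 549/2) = 283/2.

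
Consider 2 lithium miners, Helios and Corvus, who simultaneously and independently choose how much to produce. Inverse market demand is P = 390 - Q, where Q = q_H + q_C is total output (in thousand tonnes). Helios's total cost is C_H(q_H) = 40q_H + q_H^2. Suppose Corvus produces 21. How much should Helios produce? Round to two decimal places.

With the rival's output fixed at 21, Helios's profit is π_H = (390 - 21 - q_H)q_H - (40q_H + q_H²) = (369 - q_H)q_H - (40q_H + q_H²).
∂π_H/∂q_H = 329 - 4q_H = 0, so q_H = 329/4.

82.25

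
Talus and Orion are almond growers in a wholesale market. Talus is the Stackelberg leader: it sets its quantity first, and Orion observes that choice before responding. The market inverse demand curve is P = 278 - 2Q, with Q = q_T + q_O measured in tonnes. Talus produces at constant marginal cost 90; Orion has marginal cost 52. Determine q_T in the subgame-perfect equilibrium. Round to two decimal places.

37.50

The follower Orion best-responds to any q_T: π_O = (278 - 2Q)q_O - 52q_O.
∂π_O/∂q_O = 226 - 2q_T - 4q_O = 0 gives the reaction function q_O = (226 - 2q_T)/4.
The leader anticipates this reaction. Substituting into P = 278 - 2Q gives P = 165 - q_T, so π_T = (165 - q_T)q_T - 90q_T.
Maximising: ∂π_T/∂q_T = 75 - 2q_T = 0, giving q_T = 75/2.
Then q_O = (226 - 2·(75/2))/4 = 151/4.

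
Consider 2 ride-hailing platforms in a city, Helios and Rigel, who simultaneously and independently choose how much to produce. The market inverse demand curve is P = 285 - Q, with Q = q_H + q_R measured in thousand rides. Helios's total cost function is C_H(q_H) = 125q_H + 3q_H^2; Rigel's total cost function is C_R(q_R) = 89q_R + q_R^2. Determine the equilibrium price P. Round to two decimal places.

Helios's profit: π_H = (285 - Q)q_H - (125q_H + 3q_H²). Setting ∂π_H/∂q_H = 0: 160 - 8q_H - (q_R) = 0.
Rigel's first-order condition: 196 - 4q_R - (q_H) = 0.
So q_H = (160 - q_R)/8 and q_R = (196 - q_H)/4.
Solving the pair: q_H = 444/31, q_R = 1408/31.
Total output Q = 1852/31, so price P = 285 - 1852/31 = 225.2581.

225.26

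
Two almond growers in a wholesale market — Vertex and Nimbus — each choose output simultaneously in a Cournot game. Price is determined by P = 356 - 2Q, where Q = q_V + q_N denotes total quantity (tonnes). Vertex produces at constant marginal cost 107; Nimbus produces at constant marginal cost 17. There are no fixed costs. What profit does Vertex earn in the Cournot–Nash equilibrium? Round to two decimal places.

Vertex's profit: π_V = (356 - 2Q)q_V - (107q_V). Setting ∂π_V/∂q_V = 0: 249 - 4q_V - 2(q_N) = 0.
Nimbus's first-order condition: 339 - 4q_N - 2(q_V) = 0.
Best responses: q_V = (249 - 2q_N)/4, q_N = (339 - 2q_V)/4.
Solving the pair: q_V = 53/2, q_N = 143/2.
Price P = 356 - 2·98 = 160.
Vertex's profit: (160 - 107)·(53/2) = 1404.5000.

1404.50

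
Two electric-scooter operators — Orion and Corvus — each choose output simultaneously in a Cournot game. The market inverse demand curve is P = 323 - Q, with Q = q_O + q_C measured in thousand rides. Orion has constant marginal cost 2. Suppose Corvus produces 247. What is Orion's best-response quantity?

With the rival's output fixed at 247, Orion's profit is π_O = (323 - 247 - q_O)q_O - (2q_O) = (76 - q_O)q_O - (2q_O).
∂π_O/∂q_O = 74 - 2q_O = 0, so q_O = 37.

37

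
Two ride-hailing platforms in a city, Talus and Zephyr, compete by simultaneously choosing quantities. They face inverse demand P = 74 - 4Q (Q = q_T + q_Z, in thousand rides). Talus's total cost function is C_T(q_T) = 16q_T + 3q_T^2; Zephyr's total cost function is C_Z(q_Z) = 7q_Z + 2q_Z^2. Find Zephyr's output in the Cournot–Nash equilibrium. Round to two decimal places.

Talus's profit: π_T = (74 - 4Q)q_T - (16q_T + 3q_T²). Setting ∂π_T/∂q_T = 0: 58 - 14q_T - 4(q_Z) = 0.
Zephyr's first-order condition: 67 - 12q_Z - 4(q_T) = 0.
Rearranging gives the reaction functions q_T = (58 - 4q_Z)/14 and q_Z = (67 - 4q_T)/12.
Substituting one into the other gives q_T = 107/38 and q_Z = 353/76.

4.64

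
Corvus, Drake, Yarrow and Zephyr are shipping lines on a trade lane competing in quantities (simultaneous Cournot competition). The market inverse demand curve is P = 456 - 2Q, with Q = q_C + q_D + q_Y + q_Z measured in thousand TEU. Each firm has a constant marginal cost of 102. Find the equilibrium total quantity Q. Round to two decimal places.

141.60

A representative firm's profit is π_i = q_i(456 - 2Q) - 102q_i.
First-order condition (treating rivals' output as given): 354 - 4q_i - 2·Σ_{j≠i} q_j = 0.
With identical firms every q_j equals q_i, so Σ_{j≠i} q_j = 3q_i and 354 = 10q_i, giving q_i = 177/5.
Total output Q = 177/5 + 177/5 + 177/5 + 177/5 = 708/5.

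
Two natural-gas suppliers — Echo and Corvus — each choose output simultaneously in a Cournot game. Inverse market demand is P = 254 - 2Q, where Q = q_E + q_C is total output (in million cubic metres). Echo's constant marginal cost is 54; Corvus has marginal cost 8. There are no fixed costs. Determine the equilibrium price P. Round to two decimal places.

105.33

Echo's profit: π_E = (254 - 2Q)q_E - (54q_E). Setting ∂π_E/∂q_E = 0: 200 - 4q_E - 2(q_C) = 0.
Corvus's first-order condition: 246 - 4q_C - 2(q_E) = 0.
Best responses: q_E = (200 - 2q_C)/4, q_C = (246 - 2q_E)/4.
Solving the pair: q_E = 77/3, q_C = 146/3.
Total output Q = 223/3, so price P = 254 - 2·(223/3) = 316/3.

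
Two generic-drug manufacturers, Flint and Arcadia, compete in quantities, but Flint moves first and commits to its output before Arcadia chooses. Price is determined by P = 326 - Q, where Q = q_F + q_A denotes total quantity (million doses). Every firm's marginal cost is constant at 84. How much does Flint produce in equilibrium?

The follower Arcadia best-responds to any q_F: π_A = (326 - Q)q_A - 84q_A.
Follower FOC: 242 - q_F - 2q_A = 0, so q_A(q_F) = (242 - q_F)/2.
Flint substitutes q_A(q_F) into its own profit: π_F = q_F(326 - q_F - (242 - q_F)/2) - 84q_F = (205 - (1/2)q_F)q_F - 84q_F.
The leader's first-order condition 121 - q_F = 0 yields q_F = 121.
Then q_A = (242 - 121)/2 = 121/2.

121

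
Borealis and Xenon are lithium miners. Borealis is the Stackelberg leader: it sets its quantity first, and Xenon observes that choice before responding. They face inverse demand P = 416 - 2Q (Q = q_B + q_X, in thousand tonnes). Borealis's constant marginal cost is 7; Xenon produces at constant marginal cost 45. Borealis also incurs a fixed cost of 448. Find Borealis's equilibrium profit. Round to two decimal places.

12040.06

Solve by backward induction. Given q_B, the follower Xenon maximises π_X = (416 - 2q_B - 2q_X)q_X - 45q_X.
Setting the follower's marginal profit to zero, 371 - 2q_B - 4q_X = 0, i.e. q_X = (371 - 2q_B)/4.
Borealis substitutes q_X(q_B) into its own profit: π_B = q_B(416 - 2q_B - (371 - 2q_B)/2) - 7q_B = (461/2 - q_B)q_B - 7q_B.
Leader FOC: 447/2 - 2q_B = 0, so q_B = 447/4.
Then q_X = (371 - 2·(447/4))/4 = 295/8.
Price P = 416 - 2·(1189/8) = 475/4.
Borealis's profit: (475/4 - 7)·(447/4) - 448 = 12040.0625.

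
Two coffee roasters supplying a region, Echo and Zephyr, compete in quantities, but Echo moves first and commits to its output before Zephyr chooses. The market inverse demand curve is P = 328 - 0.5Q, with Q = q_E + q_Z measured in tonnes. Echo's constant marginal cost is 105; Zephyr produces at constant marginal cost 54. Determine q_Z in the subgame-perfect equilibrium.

Solve by backward induction. Given q_E, the follower Zephyr maximises π_Z = (328 - (1/2)q_E - (1/2)q_Z)q_Z - 54q_Z.
∂π_Z/∂q_Z = 274 - (1/2)q_E - q_Z = 0 gives the reaction function q_Z = (274 - (1/2)q_E).
Echo substitutes q_Z(q_E) into its own profit: π_E = q_E(328 - (1/2)q_E - (274 - (1/2)q_E)/2) - 105q_E = (191 - (1/4)q_E)q_E - 105q_E.
The leader's first-order condition 86 - (1/2)q_E = 0 yields q_E = 172.
Then q_Z = (274 - (1/2)·172) = 188.

188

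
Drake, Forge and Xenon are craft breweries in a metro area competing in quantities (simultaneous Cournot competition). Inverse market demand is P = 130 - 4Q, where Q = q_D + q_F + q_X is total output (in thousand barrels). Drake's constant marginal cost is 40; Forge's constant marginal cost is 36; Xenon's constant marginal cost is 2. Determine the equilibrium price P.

Drake's profit: π_D = (130 - 4Q)q_D - (40q_D). Setting ∂π_D/∂q_D = 0: 90 - 8q_D - 4(q_F + q_X) = 0.
Forge's first-order condition: 94 - 8q_F - 4(q_D + q_X) = 0.
Xenon's profit: π_X = (130 - 4Q)q_X - (2q_X). Setting ∂π_X/∂q_X = 0: 128 - 8q_X - 4(q_D + q_F) = 0.
Summing all 3 equations gives 312 − 16Q = 0, hence Q = 39/2.
Back-substituting: q_D = (90 − 78)/4 = 3, q_F = (94 − 78)/4 = 4, q_X = (128 − 78)/4 = 25/2.
Total output Q = 39/2, so price P = 130 - 4·(39/2) = 52.

52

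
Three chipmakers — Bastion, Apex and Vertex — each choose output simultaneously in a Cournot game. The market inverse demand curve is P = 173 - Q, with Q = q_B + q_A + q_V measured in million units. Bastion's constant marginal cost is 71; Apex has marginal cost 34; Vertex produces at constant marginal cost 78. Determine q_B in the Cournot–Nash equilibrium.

Bastion's profit: π_B = (173 - Q)q_B - (71q_B). Setting ∂π_B/∂q_B = 0: 102 - 2q_B - (q_A + q_V) = 0.
Apex's profit: π_A = (173 - Q)q_A - (34q_A). Setting ∂π_A/∂q_A = 0: 139 - 2q_A - (q_B + q_V) = 0.
Vertex's first-order condition: 95 - 2q_V - (q_B + q_A) = 0.
Summing all 3 equations gives 336 − 4Q = 0, hence Q = 84.
Back-substituting: q_B = (102 − 84) = 18, q_A = (139 − 84) = 55, q_V = (95 − 84) = 11.

18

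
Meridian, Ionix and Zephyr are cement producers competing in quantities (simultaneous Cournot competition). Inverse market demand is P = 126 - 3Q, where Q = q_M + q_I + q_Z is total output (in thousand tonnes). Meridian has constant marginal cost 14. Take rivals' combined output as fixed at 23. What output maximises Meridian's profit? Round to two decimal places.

With rivals' combined output fixed at 23, Meridian's profit is π_M = (126 - 3·23 - 3q_M)q_M - (14q_M) = (57 - 3q_M)q_M - (14q_M).
∂π_M/∂q_M = 43 - 6q_M = 0, so q_M = 43/6.

7.17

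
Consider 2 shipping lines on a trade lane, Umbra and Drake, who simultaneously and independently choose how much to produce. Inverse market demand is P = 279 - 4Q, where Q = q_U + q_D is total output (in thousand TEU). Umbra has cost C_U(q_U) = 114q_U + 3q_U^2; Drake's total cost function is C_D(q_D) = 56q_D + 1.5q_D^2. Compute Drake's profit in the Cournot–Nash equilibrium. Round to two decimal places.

1750.57

Umbra's profit: π_U = (279 - 4Q)q_U - (114q_U + 3q_U²). Setting ∂π_U/∂q_U = 0: 165 - 14q_U - 4(q_D) = 0.
Drake's profit: π_D = (279 - 4Q)q_D - (56q_D + (3/2)q_D²). Setting ∂π_D/∂q_D = 0: 223 - 11q_D - 4(q_U) = 0.
Best responses: q_U = (165 - 4q_D)/14, q_D = (223 - 4q_U)/11.
Solving the pair: q_U = 923/138, q_D = 1231/69.
Price P = 279 - 4·24.5290 = 180.8841.
Drake's profit: 180.8841·(1231/69) - 56·(1231/69) - (3/2)(1231/69)² = 1750.5746.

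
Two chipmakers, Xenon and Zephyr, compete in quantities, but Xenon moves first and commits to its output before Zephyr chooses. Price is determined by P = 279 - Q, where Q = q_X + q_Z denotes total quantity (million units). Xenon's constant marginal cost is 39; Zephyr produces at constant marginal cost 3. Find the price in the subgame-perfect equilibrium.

The follower Zephyr best-responds to any q_X: π_Z = (279 - Q)q_Z - 3q_Z.
Follower FOC: 276 - q_X - 2q_Z = 0, so q_Z(q_X) = (276 - q_X)/2.
The leader anticipates this reaction. Substituting into P = 279 - Q gives P = 141 - (1/2)q_X, so π_X = (141 - (1/2)q_X)q_X - 39q_X.
Maximising: ∂π_X/∂q_X = 102 - q_X = 0, giving q_X = 102.
Then q_Z = (276 - 102)/2 = 87.
Total output Q = 189, so price P = 279 - 189 = 90.

90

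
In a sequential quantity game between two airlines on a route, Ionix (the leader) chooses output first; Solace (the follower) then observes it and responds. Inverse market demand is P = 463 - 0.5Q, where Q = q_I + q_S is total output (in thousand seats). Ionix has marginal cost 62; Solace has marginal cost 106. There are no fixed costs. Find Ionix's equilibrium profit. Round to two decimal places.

The follower Solace best-responds to any q_I: π_S = (463 - 0.5Q)q_S - 106q_S.
Follower FOC: 357 - (1/2)q_I - q_S = 0, so q_S(q_I) = (357 - (1/2)q_I).
Ionix substitutes q_S(q_I) into its own profit: π_I = q_I(463 - (1/2)q_I - (357 - (1/2)q_I)/2) - 62q_I = (569/2 - (1/4)q_I)q_I - 62q_I.
Maximising: ∂π_I/∂q_I = 445/2 - (1/2)q_I = 0, giving q_I = 445.
Then q_S = (357 - (1/2)·445) = 269/2.
Price P = 463 - (1/2)·(1159/2) = 693/4.
Ionix's profit: (693/4 - 62)·445 = 49506.2500.

49506.25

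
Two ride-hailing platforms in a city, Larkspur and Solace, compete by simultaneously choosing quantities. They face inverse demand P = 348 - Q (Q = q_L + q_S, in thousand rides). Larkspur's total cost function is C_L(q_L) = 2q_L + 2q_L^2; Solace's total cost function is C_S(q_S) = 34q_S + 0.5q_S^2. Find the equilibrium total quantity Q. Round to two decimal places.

Larkspur's profit: π_L = (348 - Q)q_L - (2q_L + 2q_L²). Setting ∂π_L/∂q_L = 0: 346 - 6q_L - (q_S) = 0.
Solace's profit: π_S = (348 - Q)q_S - (34q_S + (1/2)q_S²). Setting ∂π_S/∂q_S = 0: 314 - 3q_S - (q_L) = 0.
Rearranging gives the reaction functions q_L = (346 - q_S)/6 and q_S = (314 - q_L)/3.
Solving the pair: q_L = 724/17, q_S = 1538/17.
Total output Q = 724/17 + 1538/17 = 133.0588.

133.06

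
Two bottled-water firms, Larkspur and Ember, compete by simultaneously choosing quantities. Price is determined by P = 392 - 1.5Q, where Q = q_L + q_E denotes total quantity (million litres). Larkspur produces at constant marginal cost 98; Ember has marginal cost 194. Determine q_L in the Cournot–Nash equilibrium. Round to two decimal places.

Larkspur's profit: π_L = (392 - 1.5Q)q_L - (98q_L). Setting ∂π_L/∂q_L = 0: 294 - 3q_L - (3/2)(q_E) = 0.
Ember's profit: π_E = (392 - 1.5Q)q_E - (194q_E). Setting ∂π_E/∂q_E = 0: 198 - 3q_E - (3/2)(q_L) = 0.
Rearranging gives the reaction functions q_L = (294 - (3/2)q_E)/3 and q_E = (198 - (3/2)q_L)/3.
Substituting one into the other gives q_L = 260/3 and q_E = 68/3.

86.67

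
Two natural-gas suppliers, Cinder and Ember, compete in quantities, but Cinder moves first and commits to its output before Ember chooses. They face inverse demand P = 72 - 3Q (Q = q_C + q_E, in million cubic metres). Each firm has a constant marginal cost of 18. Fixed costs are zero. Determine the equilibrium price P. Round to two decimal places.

31.50

Solve by backward induction. Given q_C, the follower Ember maximises π_E = (72 - 3q_C - 3q_E)q_E - 18q_E.
∂π_E/∂q_E = 54 - 3q_C - 6q_E = 0 gives the reaction function q_E = (54 - 3q_C)/6.
Cinder substitutes q_E(q_C) into its own profit: π_C = q_C(72 - 3q_C - (54 - 3q_C)/2) - 18q_C = (45 - (3/2)q_C)q_C - 18q_C.
Maximising: ∂π_C/∂q_C = 27 - 3q_C = 0, giving q_C = 9.
Then q_E = (54 - 3·9)/6 = 9/2.
Total output Q = 27/2, so price P = 72 - 3·(27/2) = 63/2.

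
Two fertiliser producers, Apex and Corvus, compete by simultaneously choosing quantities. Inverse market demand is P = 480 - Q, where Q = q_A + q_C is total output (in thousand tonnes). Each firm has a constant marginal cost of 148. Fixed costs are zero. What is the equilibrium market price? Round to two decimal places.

258.67

Each firm earns π_i = (480 - Q)q_i - 148q_i.
First-order condition (treating rivals' output as given): 332 - 2q_i - q_j = 0.
By symmetry each firm produces the same amount; substituting q_j = q_i yields q_i = 332/3.
Total output Q = 664/3, so price P = 480 - 664/3 = 776/3.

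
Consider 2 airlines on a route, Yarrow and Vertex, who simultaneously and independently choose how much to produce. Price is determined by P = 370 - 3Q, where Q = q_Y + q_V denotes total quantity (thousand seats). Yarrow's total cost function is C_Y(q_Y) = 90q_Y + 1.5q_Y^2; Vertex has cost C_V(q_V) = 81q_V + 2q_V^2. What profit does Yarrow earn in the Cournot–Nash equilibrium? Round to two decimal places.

Yarrow's profit: π_Y = (370 - 3Q)q_Y - (90q_Y + (3/2)q_Y²). Setting ∂π_Y/∂q_Y = 0: 280 - 9q_Y - 3(q_V) = 0.
Vertex's profit: π_V = (370 - 3Q)q_V - (81q_V + 2q_V²). Setting ∂π_V/∂q_V = 0: 289 - 10q_V - 3(q_Y) = 0.
Best responses: q_Y = (280 - 3q_V)/9, q_V = (289 - 3q_Y)/10.
Solving the pair: q_Y = 1933/81, q_V = 587/27.
Price P = 370 - 3·45.6049 = 233.1852.
Yarrow's profit: 233.1852·(1933/81) - 90·(1933/81) - (3/2)(1933/81)² = 2562.7497.

2562.75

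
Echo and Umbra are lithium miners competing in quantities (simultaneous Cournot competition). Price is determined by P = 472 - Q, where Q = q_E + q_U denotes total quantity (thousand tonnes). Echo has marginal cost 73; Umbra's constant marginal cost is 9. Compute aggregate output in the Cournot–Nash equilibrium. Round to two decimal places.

Echo's profit: π_E = (472 - Q)q_E - (73q_E). Setting ∂π_E/∂q_E = 0: 399 - 2q_E - (q_U) = 0.
Umbra's first-order condition: 463 - 2q_U - (q_E) = 0.
Rearranging gives the reaction functions q_E = (399 - q_U)/2 and q_U = (463 - q_E)/2.
Solving the pair: q_E = 335/3, q_U = 527/3.
Total output Q = 335/3 + 527/3 = 862/3.

287.33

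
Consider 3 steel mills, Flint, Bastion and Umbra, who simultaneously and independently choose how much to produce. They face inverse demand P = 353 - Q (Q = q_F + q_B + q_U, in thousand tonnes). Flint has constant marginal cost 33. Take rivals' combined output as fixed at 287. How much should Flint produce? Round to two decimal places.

16.50

With rivals' combined output fixed at 287, Flint's profit is π_F = (353 - 287 - q_F)q_F - (33q_F) = (66 - q_F)q_F - (33q_F).
∂π_F/∂q_F = 33 - 2q_F = 0, so q_F = 33/2.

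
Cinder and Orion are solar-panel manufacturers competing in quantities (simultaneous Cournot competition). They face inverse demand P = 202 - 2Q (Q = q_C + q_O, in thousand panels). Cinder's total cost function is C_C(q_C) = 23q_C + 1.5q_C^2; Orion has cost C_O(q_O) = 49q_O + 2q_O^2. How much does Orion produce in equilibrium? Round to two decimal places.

Cinder's profit: π_C = (202 - 2Q)q_C - (23q_C + (3/2)q_C²). Setting ∂π_C/∂q_C = 0: 179 - 7q_C - 2(q_O) = 0.
Orion's profit: π_O = (202 - 2Q)q_O - (49q_O + 2q_O²). Setting ∂π_O/∂q_O = 0: 153 - 8q_O - 2(q_C) = 0.
Rearranging gives the reaction functions q_C = (179 - 2q_O)/7 and q_O = (153 - 2q_C)/8.
Substituting one into the other gives q_C = 563/26 and q_O = 713/52.

13.71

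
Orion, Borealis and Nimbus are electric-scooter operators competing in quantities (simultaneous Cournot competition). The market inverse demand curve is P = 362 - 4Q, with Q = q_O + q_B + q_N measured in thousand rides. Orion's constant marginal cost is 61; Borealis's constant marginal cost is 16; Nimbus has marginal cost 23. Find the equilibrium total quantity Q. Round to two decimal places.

61.63

Orion's profit: π_O = (362 - 4Q)q_O - (61q_O). Setting ∂π_O/∂q_O = 0: 301 - 8q_O - 4(q_B + q_N) = 0.
Borealis's first-order condition: 346 - 8q_B - 4(q_O + q_N) = 0.
Nimbus's profit: π_N = (362 - 4Q)q_N - (23q_N). Setting ∂π_N/∂q_N = 0: 339 - 8q_N - 4(q_O + q_B) = 0.
Summing all 3 equations gives 986 − 16Q = 0, hence Q = 493/8.
Back-substituting: q_O = (301 − 493/2)/4 = 109/8, q_B = (346 − 493/2)/4 = 199/8, q_N = (339 − 493/2)/4 = 185/8.
Total output Q = 109/8 + 199/8 + 185/8 = 493/8.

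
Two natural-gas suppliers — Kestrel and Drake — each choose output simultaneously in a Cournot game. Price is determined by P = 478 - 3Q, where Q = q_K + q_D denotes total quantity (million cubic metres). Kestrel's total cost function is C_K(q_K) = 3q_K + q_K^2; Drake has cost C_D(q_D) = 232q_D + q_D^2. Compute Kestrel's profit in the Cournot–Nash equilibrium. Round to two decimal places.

Kestrel's profit: π_K = (478 - 3Q)q_K - (3q_K + q_K²). Setting ∂π_K/∂q_K = 0: 475 - 8q_K - 3(q_D) = 0.
Drake's profit: π_D = (478 - 3Q)q_D - (232q_D + q_D²). Setting ∂π_D/∂q_D = 0: 246 - 8q_D - 3(q_K) = 0.
Best responses: q_K = (475 - 3q_D)/8, q_D = (246 - 3q_K)/8.
Solving the pair: q_K = 55.6727, q_D = 543/55.
Price P = 478 - 3·(721/11) = 281.3636.
Kestrel's profit: 281.3636·55.6727 - 3·55.6727 - 55.6727² = 12397.8102.

12397.81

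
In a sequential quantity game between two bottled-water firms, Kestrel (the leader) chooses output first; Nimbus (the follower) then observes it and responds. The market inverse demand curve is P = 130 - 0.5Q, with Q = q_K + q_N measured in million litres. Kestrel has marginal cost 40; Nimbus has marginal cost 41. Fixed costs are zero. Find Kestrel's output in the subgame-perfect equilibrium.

Solve by backward induction. Given q_K, the follower Nimbus maximises π_N = (130 - (1/2)q_K - (1/2)q_N)q_N - 41q_N.
Setting the follower's marginal profit to zero, 89 - (1/2)q_K - q_N = 0, i.e. q_N = (89 - (1/2)q_K).
The leader anticipates this reaction. Substituting into P = 130 - 0.5Q gives P = 171/2 - (1/4)q_K, so π_K = (171/2 - (1/4)q_K)q_K - 40q_K.
The leader's first-order condition 91/2 - (1/2)q_K = 0 yields q_K = 91.
Then q_N = (89 - (1/2)·91) = 87/2.

91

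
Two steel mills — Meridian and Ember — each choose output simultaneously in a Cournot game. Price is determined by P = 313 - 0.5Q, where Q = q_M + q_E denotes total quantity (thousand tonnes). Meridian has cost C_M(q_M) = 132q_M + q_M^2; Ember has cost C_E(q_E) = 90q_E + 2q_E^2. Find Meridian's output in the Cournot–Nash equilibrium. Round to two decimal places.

Meridian's profit: π_M = (313 - 0.5Q)q_M - (132q_M + q_M²). Setting ∂π_M/∂q_M = 0: 181 - 3q_M - (1/2)(q_E) = 0.
Ember's profit: π_E = (313 - 0.5Q)q_E - (90q_E + 2q_E²). Setting ∂π_E/∂q_E = 0: 223 - 5q_E - (1/2)(q_M) = 0.
So q_M = (181 - (1/2)q_E)/3 and q_E = (223 - (1/2)q_M)/5.
Substituting one into the other gives q_M = 53.7966 and q_E = 39.2203.

53.80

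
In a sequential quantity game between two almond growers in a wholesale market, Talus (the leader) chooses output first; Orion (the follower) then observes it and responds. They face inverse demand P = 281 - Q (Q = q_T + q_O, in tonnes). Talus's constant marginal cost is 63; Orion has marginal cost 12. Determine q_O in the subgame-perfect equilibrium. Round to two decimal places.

Solve by backward induction. Given q_T, the follower Orion maximises π_O = (281 - q_T - q_O)q_O - 12q_O.
Follower FOC: 269 - q_T - 2q_O = 0, so q_O(q_T) = (269 - q_T)/2.
Talus substitutes q_O(q_T) into its own profit: π_T = q_T(281 - q_T - (269 - q_T)/2) - 63q_T = (293/2 - (1/2)q_T)q_T - 63q_T.
The leader's first-order condition 167/2 - q_T = 0 yields q_T = 167/2.
Then q_O = (269 - 167/2)/2 = 371/4.

92.75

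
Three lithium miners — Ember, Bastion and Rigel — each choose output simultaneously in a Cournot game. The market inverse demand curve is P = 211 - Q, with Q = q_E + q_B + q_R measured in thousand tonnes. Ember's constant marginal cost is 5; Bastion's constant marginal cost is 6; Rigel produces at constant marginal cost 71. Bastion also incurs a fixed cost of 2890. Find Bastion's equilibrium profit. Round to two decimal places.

1632.56

Ember's profit: π_E = (211 - Q)q_E - (5q_E). Setting ∂π_E/∂q_E = 0: 206 - 2q_E - (q_B + q_R) = 0.
Bastion's first-order condition: 205 - 2q_B - (q_E + q_R) = 0.
Rigel's first-order condition: 140 - 2q_R - (q_E + q_B) = 0.
Summing all 3 equations gives 551 − 4Q = 0, hence Q = 551/4.
Back-substituting: q_E = (206 − 551/4) = 273/4, q_B = (205 − 551/4) = 269/4, q_R = (140 − 551/4) = 9/4.
Price P = 211 - 551/4 = 293/4.
Bastion's profit: (293/4 - 6)·(269/4) - 2890 = 1632.5625.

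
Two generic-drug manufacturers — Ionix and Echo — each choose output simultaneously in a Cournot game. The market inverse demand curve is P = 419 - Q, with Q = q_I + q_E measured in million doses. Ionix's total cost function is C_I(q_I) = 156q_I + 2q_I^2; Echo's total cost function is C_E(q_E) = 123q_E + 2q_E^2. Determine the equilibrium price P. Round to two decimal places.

Ionix's profit: π_I = (419 - Q)q_I - (156q_I + 2q_I²). Setting ∂π_I/∂q_I = 0: 263 - 6q_I - (q_E) = 0.
Echo's profit: π_E = (419 - Q)q_E - (123q_E + 2q_E²). Setting ∂π_E/∂q_E = 0: 296 - 6q_E - (q_I) = 0.
Rearranging gives the reaction functions q_I = (263 - q_E)/6 and q_E = (296 - q_I)/6.
Solving the pair: q_I = 1282/35, q_E = 1513/35.
Total output Q = 559/7, so price P = 419 - 559/7 = 339.1429.

339.14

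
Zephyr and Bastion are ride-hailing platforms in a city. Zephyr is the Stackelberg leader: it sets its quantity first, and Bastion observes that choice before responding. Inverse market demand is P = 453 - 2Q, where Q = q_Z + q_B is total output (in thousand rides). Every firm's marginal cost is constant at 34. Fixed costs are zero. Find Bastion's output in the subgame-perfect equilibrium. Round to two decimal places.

The follower Bastion best-responds to any q_Z: π_B = (453 - 2Q)q_B - 34q_B.
Setting the follower's marginal profit to zero, 419 - 2q_Z - 4q_B = 0, i.e. q_B = (419 - 2q_Z)/4.
Zephyr substitutes q_B(q_Z) into its own profit: π_Z = q_Z(453 - 2q_Z - (419 - 2q_Z)/2) - 34q_Z = (487/2 - q_Z)q_Z - 34q_Z.
Maximising: ∂π_Z/∂q_Z = 419/2 - 2q_Z = 0, giving q_Z = 419/4.
Then q_B = (419 - 2·(419/4))/4 = 419/8.

52.38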